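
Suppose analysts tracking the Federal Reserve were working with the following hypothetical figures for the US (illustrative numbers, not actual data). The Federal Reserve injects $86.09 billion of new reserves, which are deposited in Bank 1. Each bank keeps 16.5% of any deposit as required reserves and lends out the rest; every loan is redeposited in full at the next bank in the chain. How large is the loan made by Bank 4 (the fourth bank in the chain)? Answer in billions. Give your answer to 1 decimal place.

$41.9 billion

Each bank lends a fraction (1 − rr) = 0.8350 of the deposit it receives, so Bank 4 receives 86.09·0.8350^3 and lends 86.09·0.8350^4 ≈ 41.8503 billion.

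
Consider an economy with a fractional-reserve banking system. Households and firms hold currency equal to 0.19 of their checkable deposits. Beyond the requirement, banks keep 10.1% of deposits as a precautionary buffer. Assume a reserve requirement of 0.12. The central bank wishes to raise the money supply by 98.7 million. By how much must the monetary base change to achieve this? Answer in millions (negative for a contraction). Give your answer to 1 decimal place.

The money multiplier is m = (1 + c) / (rr + e + c) = (1 + 0.19) / (0.12 + 0.101 + 0.19) ≈ 2.8954.
ΔMB = ΔM / m = (+98.7) / 2.8954 ≈ 34.0886 million.

34.1 million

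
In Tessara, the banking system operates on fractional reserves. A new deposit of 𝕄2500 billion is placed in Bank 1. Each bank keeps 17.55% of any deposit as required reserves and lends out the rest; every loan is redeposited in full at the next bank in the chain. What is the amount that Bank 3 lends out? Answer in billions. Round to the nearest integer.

𝕄1401 billion

Each bank lends a fraction (1 − rr) = 0.8245 of the deposit it receives, so Bank 3 receives 2500·0.8245^2 and lends 2500·0.8245^3 ≈ 1401.2383 billion.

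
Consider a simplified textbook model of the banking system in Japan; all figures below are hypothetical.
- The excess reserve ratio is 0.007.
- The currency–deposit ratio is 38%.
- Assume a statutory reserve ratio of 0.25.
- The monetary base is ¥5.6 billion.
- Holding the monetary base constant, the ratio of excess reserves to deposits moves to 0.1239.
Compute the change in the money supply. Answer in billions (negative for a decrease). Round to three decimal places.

Initially m₁ = (1 + 0.38) / (0.25 + 0.007 + 0.38) ≈ 2.16641, so M₁ = 2.16641 × 5.6 ≈ 12.1319 billion.
After the change m₂ = (1 + 0.38) / (0.25 + 0.1239 + 0.38) ≈ 1.83048, so M₂ = 1.83048 × 5.6 ≈ 10.2507 billion.
ΔM = M₂ − M₁ = 10.2507 − 12.1319 = -1.8812 billion.

-1.881 billion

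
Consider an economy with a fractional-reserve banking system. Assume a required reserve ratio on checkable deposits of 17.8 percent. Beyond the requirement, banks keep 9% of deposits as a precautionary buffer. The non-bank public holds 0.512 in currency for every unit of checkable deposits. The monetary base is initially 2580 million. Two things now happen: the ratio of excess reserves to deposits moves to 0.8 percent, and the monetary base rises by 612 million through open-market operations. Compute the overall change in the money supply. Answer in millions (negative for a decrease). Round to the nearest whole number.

1913 million

Before: m₁ = (1 + 0.512) / (0.178 + 0.09 + 0.512) ≈ 1.93846, MB₁ = 2580, so M₁ = 1.93846 × 2580 = 5001.2268 million.
After: m₂ = (1 + 0.512) / (0.178 + 0.008 + 0.512) ≈ 2.16619, MB₂ = 2580 + 612 = 3192, so M₂ = 2.16619 × 3192 ≈ 6914.4785 million.
ΔM = M₂ − M₁ = 6914.4785 − 5001.2268 = 1913.2517 million.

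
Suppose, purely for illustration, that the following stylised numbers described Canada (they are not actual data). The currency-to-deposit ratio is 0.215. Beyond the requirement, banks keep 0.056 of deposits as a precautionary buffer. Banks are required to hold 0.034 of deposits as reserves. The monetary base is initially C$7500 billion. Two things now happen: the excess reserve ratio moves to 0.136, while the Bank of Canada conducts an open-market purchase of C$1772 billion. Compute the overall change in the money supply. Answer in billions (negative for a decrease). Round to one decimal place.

-616.1 billion

Before: m₁ = (1 + 0.215) / (0.034 + 0.056 + 0.215) ≈ 3.983607, MB₁ = 7500, so M₁ = 3.983607 × 7500 = 29877.0525 billion.
After: m₂ = (1 + 0.215) / (0.034 + 0.136 + 0.215) ≈ 3.155844, MB₂ = 7500 + 1772 = 9272, so M₂ = 3.155844 × 9272 ≈ 29260.9856 billion.
ΔM = M₂ − M₁ = 29260.9856 − 29877.0525 = -616.0669 billion.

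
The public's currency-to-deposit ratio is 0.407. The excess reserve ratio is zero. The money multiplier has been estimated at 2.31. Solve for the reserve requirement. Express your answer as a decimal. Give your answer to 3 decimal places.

0.202

Using m = 2.31. Since m = (1 + c)/(c + rr + e), the denominator satisfies c + rr + e = (1 + c)/m = (1 + 0.407) / 2.31 ≈ 0.609091.
With c = 0.407 and e = 0, the reserve requirement is 0.609091 − 0.407 − 0 = 0.202091.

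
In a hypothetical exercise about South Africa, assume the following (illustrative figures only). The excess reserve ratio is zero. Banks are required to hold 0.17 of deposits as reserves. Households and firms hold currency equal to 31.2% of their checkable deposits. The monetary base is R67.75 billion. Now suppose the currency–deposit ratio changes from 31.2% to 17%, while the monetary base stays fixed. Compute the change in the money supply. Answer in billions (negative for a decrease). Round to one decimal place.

Initially m₁ = (1 + 0.312) / (0.17 + 0.312) ≈ 2.7220, so M₁ = 2.7220 × 67.75 = 184.4155 billion.
After the change m₂ = (1 + 0.17) / (0.17 + 0.17) ≈ 3.4412, so M₂ = 3.4412 × 67.75 = 233.1413 billion.
ΔM = M₂ − M₁ = 233.1413 − 184.4155 = 48.7258 billion.

R48.7 billion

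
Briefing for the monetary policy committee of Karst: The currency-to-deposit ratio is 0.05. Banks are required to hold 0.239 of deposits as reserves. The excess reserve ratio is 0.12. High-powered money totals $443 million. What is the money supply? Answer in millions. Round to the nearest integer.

The money multiplier is m = (1 + c) / (rr + e + c) = (1 + 0.05) / (0.239 + 0.12 + 0.05) ≈ 2.5672.
So M = m × MB = 2.5672 × 443 = 1137.2696 million.

$1137 million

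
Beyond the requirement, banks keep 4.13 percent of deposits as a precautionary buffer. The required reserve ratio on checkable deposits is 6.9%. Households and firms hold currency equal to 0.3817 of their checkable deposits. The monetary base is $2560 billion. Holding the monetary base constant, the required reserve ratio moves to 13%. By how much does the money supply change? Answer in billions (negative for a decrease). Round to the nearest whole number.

Initially m₁ = (1 + 0.3817) / (0.069 + 0.0413 + 0.3817) ≈ 2.80833, so M₁ = 2.80833 × 2560 = 7189.3248 billion.
After the change m₂ = (1 + 0.3817) / (0.13 + 0.0413 + 0.3817) ≈ 2.49855, so M₂ = 2.49855 × 2560 = 6396.288 billion.
ΔM = M₂ − M₁ = 6396.288 − 7189.3248 = -793.0368 billion.

-793 billion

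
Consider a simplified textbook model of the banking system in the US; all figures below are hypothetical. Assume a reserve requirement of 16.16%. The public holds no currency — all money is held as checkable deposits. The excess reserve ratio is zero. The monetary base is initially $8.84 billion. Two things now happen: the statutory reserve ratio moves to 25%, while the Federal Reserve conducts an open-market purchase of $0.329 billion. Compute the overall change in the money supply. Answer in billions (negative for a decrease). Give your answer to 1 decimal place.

Before: m₁ = 1 / (0.1616) ≈ 6.1881, MB₁ = 8.84, so M₁ = 6.1881 × 8.84 ≈ 54.7028 billion.
After: m₂ = 1 / (0.25) = 4, MB₂ = 8.84 + 0.329 = 9.169, so M₂ = 4 × 9.169 = 36.676 billion.
ΔM = M₂ − M₁ = 36.676 − 54.7028 = -18.0268 billion.

-18.0 billion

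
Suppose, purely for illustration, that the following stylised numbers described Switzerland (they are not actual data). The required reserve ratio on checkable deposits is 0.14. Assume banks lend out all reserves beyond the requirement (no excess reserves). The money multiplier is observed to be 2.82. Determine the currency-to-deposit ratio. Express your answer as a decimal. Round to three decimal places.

0.333

Using m = 2.82. From m = (1 + c)/(c + rr + e), rearranging gives 1 + c = m·(c + rr + e), so c·(1 − m) = m·(rr + e) − 1.
Hence c = [m·(rr + e) − 1]/(1 − m) = [2.82 × (0.14 + 0) − 1] / (1 − 2.82) ≈ 0.332527.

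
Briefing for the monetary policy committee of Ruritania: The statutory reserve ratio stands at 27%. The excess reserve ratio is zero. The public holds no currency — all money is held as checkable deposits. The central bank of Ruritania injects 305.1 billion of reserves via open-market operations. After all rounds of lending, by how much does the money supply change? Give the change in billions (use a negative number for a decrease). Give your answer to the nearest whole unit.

1130 billion

The simple money multiplier is m = 1/rr = 1/0.27 ≈ 3.7037.
An open-market purchase increases the monetary base by 305.1 billion, so ΔM = m × ΔMB = 3.7037 × 305.1 ≈ 1129.9989 billion.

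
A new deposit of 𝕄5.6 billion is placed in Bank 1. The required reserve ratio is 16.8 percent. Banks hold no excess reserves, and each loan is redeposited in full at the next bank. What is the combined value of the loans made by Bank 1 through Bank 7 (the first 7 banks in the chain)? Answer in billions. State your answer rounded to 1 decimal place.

𝕄20.1 billion

Bank i lends (1 − rr)^i of the original deposit: Bank 1 lends 5.6·0.8320 = 4.6592, Bank 2 lends 5.6·0.8320² ≈ 3.8765, and so on.
Summing a geometric series: total = 5.6·[0.8320·(1 − 0.8320^7) / (1 − 0.8320)] ≈ 20.0797 billion.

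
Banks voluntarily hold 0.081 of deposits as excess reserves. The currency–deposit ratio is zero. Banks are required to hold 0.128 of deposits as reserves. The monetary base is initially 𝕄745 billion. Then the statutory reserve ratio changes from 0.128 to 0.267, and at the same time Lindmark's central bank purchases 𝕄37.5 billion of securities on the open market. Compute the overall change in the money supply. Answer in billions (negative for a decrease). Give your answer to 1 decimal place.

Before: m₁ = 1 / (0.128 + 0.081) ≈ 4.78469, MB₁ = 745, so M₁ = 4.78469 × 745 ≈ 3564.5941 billion.
After: m₂ = 1 / (0.267 + 0.081) ≈ 2.87356, MB₂ = 745 + 37.5 = 782.5, so M₂ = 2.87356 × 782.5 = 2248.5607 billion.
ΔM = M₂ − M₁ = 2248.5607 − 3564.5941 = -1316.0334 billion.

-1316.0 billion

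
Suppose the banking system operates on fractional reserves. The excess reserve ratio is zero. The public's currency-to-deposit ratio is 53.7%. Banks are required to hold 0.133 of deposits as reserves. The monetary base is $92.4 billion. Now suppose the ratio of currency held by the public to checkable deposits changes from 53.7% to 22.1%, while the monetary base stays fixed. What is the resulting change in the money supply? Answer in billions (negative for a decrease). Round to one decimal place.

$106.7 billion

Initially m₁ = (1 + 0.537) / (0.133 + 0.537) ≈ 2.2940, so M₁ = 2.2940 × 92.4 = 211.9656 billion.
After the change m₂ = (1 + 0.221) / (0.133 + 0.221) ≈ 3.4492, so M₂ = 3.4492 × 92.4 ≈ 318.7061 billion.
ΔM = M₂ − M₁ = 318.7061 − 211.9656 = 106.7405 billion.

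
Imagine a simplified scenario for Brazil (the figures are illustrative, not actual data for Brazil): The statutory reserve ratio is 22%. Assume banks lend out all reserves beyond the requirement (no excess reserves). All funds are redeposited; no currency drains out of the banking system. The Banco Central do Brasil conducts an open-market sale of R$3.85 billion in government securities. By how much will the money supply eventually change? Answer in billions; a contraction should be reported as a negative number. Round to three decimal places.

-17.500 billion

The simple money multiplier is m = 1/rr = 1/0.22 ≈ 4.54545.
An open-market sale reduces the monetary base by 3.85 billion, so ΔM = m × ΔMB = 4.54545 × (−3.85) ≈ -17.5 billion.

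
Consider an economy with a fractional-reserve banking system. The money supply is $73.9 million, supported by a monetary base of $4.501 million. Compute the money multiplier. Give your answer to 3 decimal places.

The money multiplier is m = M / MB = 73.9 / 4.501 ≈ 16.41857.

16.419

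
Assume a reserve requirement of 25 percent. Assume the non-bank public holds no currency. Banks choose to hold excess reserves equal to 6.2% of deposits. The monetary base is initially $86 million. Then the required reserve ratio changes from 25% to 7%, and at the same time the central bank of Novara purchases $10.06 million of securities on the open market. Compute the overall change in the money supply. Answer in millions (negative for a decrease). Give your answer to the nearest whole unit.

Before: m₁ = 1 / (0.25 + 0.062) ≈ 3.2051, MB₁ = 86, so M₁ = 3.2051 × 86 = 275.6386 million.
After: m₂ = 1 / (0.07 + 0.062) ≈ 7.5758, MB₂ = 86 + 10.06 = 96.06, so M₂ = 7.5758 × 96.06 ≈ 727.7313 million.
ΔM = M₂ − M₁ = 727.7313 − 275.6386 = 452.0927 million.

$452 million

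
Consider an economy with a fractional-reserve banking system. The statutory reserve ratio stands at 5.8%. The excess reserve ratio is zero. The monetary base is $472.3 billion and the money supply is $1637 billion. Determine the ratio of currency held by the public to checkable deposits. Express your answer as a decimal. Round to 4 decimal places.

Using m = M/MB = 1637/472.3 ≈ 3.466017. From m = (1 + c)/(c + rr + e), rearranging gives 1 + c = m·(c + rr + e), so c·(1 − m) = m·(rr + e) − 1.
Hence c = [m·(rr + e) − 1]/(1 − m) = [3.466017 × (0.058 + 0) − 1] / (1 − 3.466017) ≈ 0.323993.

0.3240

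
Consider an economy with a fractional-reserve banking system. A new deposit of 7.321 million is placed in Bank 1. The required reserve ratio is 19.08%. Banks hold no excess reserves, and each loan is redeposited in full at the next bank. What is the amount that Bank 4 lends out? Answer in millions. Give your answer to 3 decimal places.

Each bank lends a fraction (1 − rr) = 0.8092 of the deposit it receives, so Bank 4 receives 7.321·0.8092^3 and lends 7.321·0.8092^4 ≈ 3.1390 million.

3.139 million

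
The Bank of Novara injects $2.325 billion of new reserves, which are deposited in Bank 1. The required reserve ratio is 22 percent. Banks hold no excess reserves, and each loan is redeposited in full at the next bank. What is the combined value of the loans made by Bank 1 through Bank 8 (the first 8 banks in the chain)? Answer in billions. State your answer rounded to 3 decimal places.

Bank i lends (1 − rr)^i of the original deposit: Bank 1 lends 2.325·0.7800 = 1.8135, Bank 2 lends 2.325·0.7800² ≈ 1.4145, and so on.
Summing a geometric series: total = 2.325·[0.7800·(1 − 0.7800^8) / (1 − 0.7800)] ≈ 7.1138 billion.

$7.114 billion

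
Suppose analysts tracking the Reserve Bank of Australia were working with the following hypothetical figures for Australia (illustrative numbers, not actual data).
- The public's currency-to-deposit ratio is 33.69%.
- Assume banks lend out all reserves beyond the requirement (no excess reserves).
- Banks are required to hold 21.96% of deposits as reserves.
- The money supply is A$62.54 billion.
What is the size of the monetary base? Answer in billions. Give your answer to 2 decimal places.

The money multiplier is m = (1 + c) / (rr + c) = (1 + 0.3369) / (0.2196 + 0.3369) ≈ 2.40234.
MB = M / m = 62.54 / 2.40234 ≈ 26.033 billion.

A$26.03 billion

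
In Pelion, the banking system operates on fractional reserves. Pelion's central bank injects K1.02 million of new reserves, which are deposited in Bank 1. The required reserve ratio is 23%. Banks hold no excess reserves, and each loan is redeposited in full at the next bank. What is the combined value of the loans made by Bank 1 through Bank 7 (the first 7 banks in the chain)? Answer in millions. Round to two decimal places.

K2.87 million

Bank i lends (1 − rr)^i of the original deposit: Bank 1 lends 1.02·0.7700 = 0.7854, Bank 2 lends 1.02·0.7700² ≈ 0.6048, and so on.
Summing a geometric series: total = 1.02·[0.7700·(1 − 0.7700^7) / (1 − 0.7700)] ≈ 2.8668 million.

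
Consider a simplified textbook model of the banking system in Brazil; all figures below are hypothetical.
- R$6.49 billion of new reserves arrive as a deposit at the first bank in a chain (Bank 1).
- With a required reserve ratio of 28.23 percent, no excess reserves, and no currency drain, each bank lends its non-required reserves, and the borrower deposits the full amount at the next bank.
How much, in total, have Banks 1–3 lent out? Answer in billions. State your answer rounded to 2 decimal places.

R$10.40 billion

Bank i lends (1 − rr)^i of the original deposit: Bank 1 lends 6.49·0.7177 ≈ 4.6579, Bank 2 lends 6.49·0.7177² ≈ 3.3430, and so on.
Summing a geometric series: total = 6.49·[0.7177·(1 − 0.7177^3) / (1 − 0.7177)] ≈ 10.4001 billion.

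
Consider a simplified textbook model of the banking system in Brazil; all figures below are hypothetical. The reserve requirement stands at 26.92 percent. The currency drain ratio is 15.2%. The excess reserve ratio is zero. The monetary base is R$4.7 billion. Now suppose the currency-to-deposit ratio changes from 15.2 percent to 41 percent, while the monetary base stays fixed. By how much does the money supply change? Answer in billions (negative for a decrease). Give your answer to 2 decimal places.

Initially m₁ = (1 + 0.152) / (0.2692 + 0.152) ≈ 2.7350, so M₁ = 2.7350 × 4.7 = 12.8545 billion.
After the change m₂ = (1 + 0.41) / (0.2692 + 0.41) ≈ 2.0760, so M₂ = 2.0760 × 4.7 = 9.7572 billion.
ΔM = M₂ − M₁ = 9.7572 − 12.8545 = -3.0973 billion.

-3.10 billion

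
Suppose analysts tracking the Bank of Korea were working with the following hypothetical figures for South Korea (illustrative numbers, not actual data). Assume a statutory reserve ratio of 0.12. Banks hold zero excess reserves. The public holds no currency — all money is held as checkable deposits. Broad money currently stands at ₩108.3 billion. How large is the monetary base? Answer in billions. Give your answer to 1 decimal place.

₩13.0 billion

With no currency drain and no excess reserves, the money multiplier is m = 1/rr = 1/0.12 ≈ 8.33333.
The monetary base is MB = M / m = 108.3 / 8.33333 ≈ 12.996 billion.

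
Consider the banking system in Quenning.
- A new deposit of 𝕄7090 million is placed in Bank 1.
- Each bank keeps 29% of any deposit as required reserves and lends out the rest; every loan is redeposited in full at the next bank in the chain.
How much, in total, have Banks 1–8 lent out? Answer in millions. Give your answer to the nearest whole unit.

𝕄16237 million

Bank i lends (1 − rr)^i of the original deposit: Bank 1 lends 7090·0.7100 = 5033.9000, Bank 2 lends 7090·0.7100² = 3574.0690, and so on.
Summing a geometric series: total = 7090·[0.7100·(1 − 0.7100^8) / (1 − 0.7100)] ≈ 16237.3591 million.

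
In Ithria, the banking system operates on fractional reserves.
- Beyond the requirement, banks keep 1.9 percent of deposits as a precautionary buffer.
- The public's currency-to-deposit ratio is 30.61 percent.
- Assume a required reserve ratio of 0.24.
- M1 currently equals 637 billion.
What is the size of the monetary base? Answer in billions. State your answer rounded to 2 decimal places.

275.61 billion

The money multiplier is m = (1 + c) / (rr + e + c) = (1 + 0.3061) / (0.24 + 0.019 + 0.3061) ≈ 2.311272.
MB = M / m = 637 / 2.311272 ≈ 275.6058 billion.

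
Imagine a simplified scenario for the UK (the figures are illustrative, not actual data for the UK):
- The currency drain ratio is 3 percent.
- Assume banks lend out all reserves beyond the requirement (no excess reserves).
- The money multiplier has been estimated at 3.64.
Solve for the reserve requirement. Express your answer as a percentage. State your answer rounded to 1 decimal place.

25.3%

Using m = 3.64. Since m = (1 + c)/(c + rr + e), the denominator satisfies c + rr + e = (1 + c)/m = (1 + 0.03) / 3.64 ≈ 0.282967.
With c = 0.03 and e = 0, the reserve requirement is 0.282967 − 0.03 − 0 = 0.252967.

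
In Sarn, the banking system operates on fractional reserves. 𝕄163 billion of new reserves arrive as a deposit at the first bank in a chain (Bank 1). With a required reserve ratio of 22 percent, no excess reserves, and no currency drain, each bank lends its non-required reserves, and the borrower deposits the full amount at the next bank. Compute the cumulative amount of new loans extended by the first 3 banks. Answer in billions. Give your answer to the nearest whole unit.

Bank i lends (1 − rr)^i of the original deposit: Bank 1 lends 163·0.7800 = 127.1400, Bank 2 lends 163·0.7800² = 99.1692, and so on.
Summing a geometric series: total = 163·[0.7800·(1 − 0.7800^3) / (1 − 0.7800)] ≈ 303.6612 billion.

𝕄304 billion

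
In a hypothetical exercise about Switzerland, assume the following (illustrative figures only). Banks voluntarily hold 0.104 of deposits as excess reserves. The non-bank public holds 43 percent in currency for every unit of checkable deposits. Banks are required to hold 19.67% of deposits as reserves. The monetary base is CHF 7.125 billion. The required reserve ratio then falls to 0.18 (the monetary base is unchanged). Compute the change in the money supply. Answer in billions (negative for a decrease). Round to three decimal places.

CHF 0.326 billion

Initially m₁ = (1 + 0.43) / (0.1967 + 0.104 + 0.43) ≈ 1.95703, so M₁ = 1.95703 × 7.125 ≈ 13.9438 billion.
After the change m₂ = (1 + 0.43) / (0.18 + 0.104 + 0.43) ≈ 2.00280, so M₂ = 2.00280 × 7.125 ≈ 14.27 billion.
ΔM = M₂ − M₁ = 14.27 − 13.9438 = 0.3262 billion.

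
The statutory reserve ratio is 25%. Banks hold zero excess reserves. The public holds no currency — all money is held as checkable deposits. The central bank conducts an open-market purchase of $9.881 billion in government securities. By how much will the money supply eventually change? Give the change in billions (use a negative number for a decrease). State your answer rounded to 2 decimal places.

$39.52 billion

The simple money multiplier is m = 1/rr = 1/0.25 = 4.
An open-market purchase increases the monetary base by 9.881 billion, so ΔM = m × ΔMB = 4 × 9.881 = 39.524 billion.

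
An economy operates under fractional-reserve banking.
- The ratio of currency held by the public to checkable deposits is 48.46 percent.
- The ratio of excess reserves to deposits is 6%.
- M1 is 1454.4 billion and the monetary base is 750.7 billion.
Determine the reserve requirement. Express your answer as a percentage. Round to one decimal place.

Using m = M/MB = 1454.4/750.7 ≈ 1.937392. Since m = (1 + c)/(c + rr + e), the denominator satisfies c + rr + e = (1 + c)/m = (1 + 0.4846) / 1.937392 ≈ 0.766288.
With c = 0.4846 and e = 0.06, the reserve requirement is 0.766288 − 0.4846 − 0.06 = 0.221688.

22.2%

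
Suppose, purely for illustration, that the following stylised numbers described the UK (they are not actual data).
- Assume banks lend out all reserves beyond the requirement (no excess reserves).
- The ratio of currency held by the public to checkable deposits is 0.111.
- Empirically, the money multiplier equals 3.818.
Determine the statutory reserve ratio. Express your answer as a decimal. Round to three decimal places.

0.180

Using m = 3.818. Since m = (1 + c)/(c + rr + e), the denominator satisfies c + rr + e = (1 + c)/m = (1 + 0.111) / 3.818 ≈ 0.290990.
With c = 0.111 and e = 0, the statutory reserve ratio is 0.290990 − 0.111 − 0 = 0.17999.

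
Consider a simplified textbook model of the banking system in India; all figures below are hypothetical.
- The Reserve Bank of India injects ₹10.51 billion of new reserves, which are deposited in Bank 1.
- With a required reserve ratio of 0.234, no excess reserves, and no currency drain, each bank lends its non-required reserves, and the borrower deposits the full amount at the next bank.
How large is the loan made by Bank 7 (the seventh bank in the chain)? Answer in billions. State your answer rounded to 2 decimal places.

Each bank lends a fraction (1 − rr) = 0.7660 of the deposit it receives, so Bank 7 receives 10.51·0.7660^6 and lends 10.51·0.7660^7 ≈ 1.6263 billion.

₹1.63 billion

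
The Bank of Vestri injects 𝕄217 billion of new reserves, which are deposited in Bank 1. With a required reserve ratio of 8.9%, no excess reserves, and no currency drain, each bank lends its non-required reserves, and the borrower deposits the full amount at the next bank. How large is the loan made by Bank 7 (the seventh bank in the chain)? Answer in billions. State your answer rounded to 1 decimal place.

𝕄113.0 billion

Each bank lends a fraction (1 − rr) = 0.9110 of the deposit it receives, so Bank 7 receives 217·0.9110^6 and lends 217·0.9110^7 ≈ 113.0026 billion.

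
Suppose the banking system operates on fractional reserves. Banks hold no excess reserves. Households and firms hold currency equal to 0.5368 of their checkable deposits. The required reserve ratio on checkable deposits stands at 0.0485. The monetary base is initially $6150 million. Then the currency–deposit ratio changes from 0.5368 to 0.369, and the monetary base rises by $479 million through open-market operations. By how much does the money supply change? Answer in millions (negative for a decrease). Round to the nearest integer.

$5589 million

Before: m₁ = (1 + 0.5368) / (0.0485 + 0.5368) ≈ 2.62566, MB₁ = 6150, so M₁ = 2.62566 × 6150 = 16147.809 million.
After: m₂ = (1 + 0.369) / (0.0485 + 0.369) ≈ 3.27904, MB₂ = 6150 + 479 = 6629, so M₂ = 3.27904 × 6629 ≈ 21736.7562 million.
ΔM = M₂ − M₁ = 21736.7562 − 16147.809 = 5588.9472 million.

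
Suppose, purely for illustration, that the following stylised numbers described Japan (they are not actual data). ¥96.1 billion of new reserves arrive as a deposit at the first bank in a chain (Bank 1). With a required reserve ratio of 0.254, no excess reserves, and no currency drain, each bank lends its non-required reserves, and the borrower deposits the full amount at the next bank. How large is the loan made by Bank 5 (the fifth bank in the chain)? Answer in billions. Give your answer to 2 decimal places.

Each bank lends a fraction (1 − rr) = 0.7460 of the deposit it receives, so Bank 5 receives 96.1·0.7460^4 and lends 96.1·0.7460^5 ≈ 22.2033 billion.

¥22.20 billion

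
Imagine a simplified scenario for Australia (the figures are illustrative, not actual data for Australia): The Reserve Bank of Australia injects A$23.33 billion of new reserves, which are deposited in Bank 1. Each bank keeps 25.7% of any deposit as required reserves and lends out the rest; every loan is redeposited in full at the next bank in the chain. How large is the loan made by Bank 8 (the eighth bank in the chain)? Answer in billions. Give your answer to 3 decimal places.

A$2.167 billion

Each bank lends a fraction (1 − rr) = 0.7430 of the deposit it receives, so Bank 8 receives 23.33·0.7430^7 and lends 23.33·0.7430^8 ≈ 2.1668 billion.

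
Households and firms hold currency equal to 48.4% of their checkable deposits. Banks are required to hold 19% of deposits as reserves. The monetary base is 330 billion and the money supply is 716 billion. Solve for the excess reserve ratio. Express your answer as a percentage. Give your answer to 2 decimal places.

1.00%

Using m = M/MB = 716/330 ≈ 2.169697. Since m = (1 + c)/(c + rr + e), the denominator satisfies c + rr + e = (1 + c)/m = (1 + 0.484) / 2.169697 ≈ 0.683966.
With c = 0.484 and rr = 0.19, the excess reserve ratio is 0.683966 − 0.484 − 0.19 = 0.009966.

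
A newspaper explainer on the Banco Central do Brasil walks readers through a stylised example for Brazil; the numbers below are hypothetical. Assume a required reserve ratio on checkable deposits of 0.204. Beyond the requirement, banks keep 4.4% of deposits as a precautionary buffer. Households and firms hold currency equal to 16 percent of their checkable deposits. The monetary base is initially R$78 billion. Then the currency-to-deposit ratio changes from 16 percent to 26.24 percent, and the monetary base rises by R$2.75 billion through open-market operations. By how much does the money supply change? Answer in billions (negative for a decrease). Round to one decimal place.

Before: m₁ = (1 + 0.16) / (0.204 + 0.044 + 0.16) ≈ 2.8431, MB₁ = 78, so M₁ = 2.8431 × 78 = 221.7618 billion.
After: m₂ = (1 + 0.2624) / (0.204 + 0.044 + 0.2624) ≈ 2.4734, MB₂ = 78 + 2.75 = 80.75, so M₂ = 2.4734 × 80.75 ≈ 199.727 billion.
ΔM = M₂ − M₁ = 199.727 − 221.7618 = -22.0348 billion.

-22.0 billion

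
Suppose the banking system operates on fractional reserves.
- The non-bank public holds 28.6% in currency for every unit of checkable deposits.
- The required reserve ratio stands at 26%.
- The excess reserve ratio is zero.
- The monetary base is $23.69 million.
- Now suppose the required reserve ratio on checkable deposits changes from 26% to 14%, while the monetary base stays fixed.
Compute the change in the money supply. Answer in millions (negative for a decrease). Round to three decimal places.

Initially m₁ = (1 + 0.286) / (0.26 + 0.286) ≈ 2.355311, so M₁ = 2.355311 × 23.69 ≈ 55.7973 million.
After the change m₂ = (1 + 0.286) / (0.14 + 0.286) ≈ 3.018779, so M₂ = 3.018779 × 23.69 ≈ 71.5149 million.
ΔM = M₂ − M₁ = 71.5149 − 55.7973 = 15.7176 million.

$15.718 million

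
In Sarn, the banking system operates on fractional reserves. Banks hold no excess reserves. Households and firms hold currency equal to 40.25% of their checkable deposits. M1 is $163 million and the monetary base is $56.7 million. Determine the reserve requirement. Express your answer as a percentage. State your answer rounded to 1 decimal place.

Using m = M/MB = 163/56.7 ≈ 2.874780. Since m = (1 + c)/(c + rr + e), the denominator satisfies c + rr + e = (1 + c)/m = (1 + 0.4025) / 2.874780 ≈ 0.487863.
With c = 0.4025 and e = 0, the reserve requirement is 0.487863 − 0.4025 − 0 = 0.085363.

8.5%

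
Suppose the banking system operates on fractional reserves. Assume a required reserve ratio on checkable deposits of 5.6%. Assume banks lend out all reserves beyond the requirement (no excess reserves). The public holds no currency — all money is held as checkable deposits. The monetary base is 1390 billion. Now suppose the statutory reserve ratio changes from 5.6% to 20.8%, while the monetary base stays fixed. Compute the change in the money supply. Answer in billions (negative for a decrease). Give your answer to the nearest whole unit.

Initially m₁ = 1 / (0.056) ≈ 17.85714, so M₁ = 17.85714 × 1390 = 24821.4246 billion.
After the change m₂ = 1 / (0.208) ≈ 4.80769, so M₂ = 4.80769 × 1390 = 6682.6891 billion.
ΔM = M₂ − M₁ = 6682.6891 − 24821.4246 = -18138.7355 billion.

-18139 billion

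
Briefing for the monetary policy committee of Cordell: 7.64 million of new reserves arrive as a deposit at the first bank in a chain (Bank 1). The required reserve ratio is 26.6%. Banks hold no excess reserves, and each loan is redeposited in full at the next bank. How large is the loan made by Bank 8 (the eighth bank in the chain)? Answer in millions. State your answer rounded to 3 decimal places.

0.644 million

Each bank lends a fraction (1 − rr) = 0.7340 of the deposit it receives, so Bank 8 receives 7.64·0.7340^7 and lends 7.64·0.7340^8 ≈ 0.6437 million.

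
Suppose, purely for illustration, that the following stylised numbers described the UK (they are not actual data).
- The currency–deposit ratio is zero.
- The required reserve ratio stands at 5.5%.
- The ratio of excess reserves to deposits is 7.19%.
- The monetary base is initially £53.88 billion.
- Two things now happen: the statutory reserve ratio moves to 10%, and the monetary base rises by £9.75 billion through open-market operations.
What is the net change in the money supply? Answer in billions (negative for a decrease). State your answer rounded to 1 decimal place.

-54.4 billion

Before: m₁ = 1 / (0.055 + 0.0719) ≈ 7.8802, MB₁ = 53.88, so M₁ = 7.8802 × 53.88 ≈ 424.5852 billion.
After: m₂ = 1 / (0.1 + 0.0719) ≈ 5.8173, MB₂ = 53.88 + 9.75 = 63.63, so M₂ = 5.8173 × 63.63 ≈ 370.1548 billion.
ΔM = M₂ − M₁ = 370.1548 − 424.5852 = -54.4304 billion.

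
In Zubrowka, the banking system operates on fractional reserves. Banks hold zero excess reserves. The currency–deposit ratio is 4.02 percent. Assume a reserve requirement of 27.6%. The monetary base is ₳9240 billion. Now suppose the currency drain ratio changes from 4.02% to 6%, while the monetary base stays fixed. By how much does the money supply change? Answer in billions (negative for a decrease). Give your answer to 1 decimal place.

-1246.7 billion

Initially m₁ = (1 + 0.0402) / (0.276 + 0.0402) ≈ 3.289690, so M₁ = 3.289690 × 9240 = 30396.7356 billion.
After the change m₂ = (1 + 0.06) / (0.276 + 0.06) ≈ 3.154762, so M₂ = 3.154762 × 9240 ≈ 29150.0009 billion.
ΔM = M₂ − M₁ = 29150.0009 − 30396.7356 = -1246.7347 billion.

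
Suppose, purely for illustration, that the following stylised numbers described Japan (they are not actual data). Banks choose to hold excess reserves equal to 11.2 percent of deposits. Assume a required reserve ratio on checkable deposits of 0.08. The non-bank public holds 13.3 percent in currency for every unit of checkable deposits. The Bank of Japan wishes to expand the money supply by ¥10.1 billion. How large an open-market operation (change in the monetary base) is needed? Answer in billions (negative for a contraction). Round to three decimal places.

¥2.897 billion

The money multiplier is m = (1 + c) / (rr + e + c) = (1 + 0.133) / (0.08 + 0.112 + 0.133) ≈ 3.486154.
ΔMB = ΔM / m = (+10.1) / 3.486154 ≈ 2.8972 billion.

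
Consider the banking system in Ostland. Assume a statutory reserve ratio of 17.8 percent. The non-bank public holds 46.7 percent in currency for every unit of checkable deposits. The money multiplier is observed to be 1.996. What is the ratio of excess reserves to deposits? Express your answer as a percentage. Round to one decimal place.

Using m = 1.996. Since m = (1 + c)/(c + rr + e), the denominator satisfies c + rr + e = (1 + c)/m = (1 + 0.467) / 1.996 ≈ 0.734970.
With c = 0.467 and rr = 0.178, the ratio of excess reserves to deposits is 0.734970 − 0.467 − 0.178 = 0.08997.

9.0%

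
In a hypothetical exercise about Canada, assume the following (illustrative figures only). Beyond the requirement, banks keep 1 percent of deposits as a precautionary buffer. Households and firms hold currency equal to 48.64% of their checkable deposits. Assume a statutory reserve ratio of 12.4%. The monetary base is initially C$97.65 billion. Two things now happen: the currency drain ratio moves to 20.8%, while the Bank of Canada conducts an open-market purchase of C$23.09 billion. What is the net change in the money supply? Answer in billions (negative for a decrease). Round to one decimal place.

C$192.5 billion

Before: m₁ = (1 + 0.4864) / (0.124 + 0.01 + 0.4864) ≈ 2.39587, MB₁ = 97.65, so M₁ = 2.39587 × 97.65 ≈ 233.9567 billion.
After: m₂ = (1 + 0.208) / (0.124 + 0.01 + 0.208) ≈ 3.53216, MB₂ = 97.65 + 23.09 = 120.74, so M₂ = 3.53216 × 120.74 ≈ 426.473 billion.
ΔM = M₂ − M₁ = 426.473 − 233.9567 = 192.5163 billion.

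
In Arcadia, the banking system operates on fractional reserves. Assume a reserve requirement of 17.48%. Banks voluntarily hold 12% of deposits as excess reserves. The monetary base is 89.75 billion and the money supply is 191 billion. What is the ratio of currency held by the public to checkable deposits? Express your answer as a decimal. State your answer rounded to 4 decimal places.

0.3303

Using m = M/MB = 191/89.75 ≈ 2.128134. From m = (1 + c)/(c + rr + e), rearranging gives 1 + c = m·(c + rr + e), so c·(1 − m) = m·(rr + e) − 1.
Hence c = [m·(rr + e) − 1]/(1 − m) = [2.128134 × (0.1748 + 0.12) − 1] / (1 − 2.128134) ≈ 0.330303.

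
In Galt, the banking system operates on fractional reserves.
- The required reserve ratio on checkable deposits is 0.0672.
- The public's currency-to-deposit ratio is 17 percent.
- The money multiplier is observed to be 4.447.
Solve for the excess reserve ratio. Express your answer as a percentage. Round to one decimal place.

Using m = 4.447. Since m = (1 + c)/(c + rr + e), the denominator satisfies c + rr + e = (1 + c)/m = (1 + 0.17) / 4.447 ≈ 0.263099.
With c = 0.17 and rr = 0.0672, the excess reserve ratio is 0.263099 − 0.17 − 0.0672 = 0.025899.

2.6%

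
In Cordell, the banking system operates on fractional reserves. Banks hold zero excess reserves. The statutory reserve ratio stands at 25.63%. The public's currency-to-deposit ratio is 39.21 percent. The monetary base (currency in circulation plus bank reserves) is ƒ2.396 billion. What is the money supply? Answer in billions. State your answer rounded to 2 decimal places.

The money multiplier is m = (1 + c) / (rr + c) = (1 + 0.3921) / (0.2563 + 0.3921) ≈ 2.1470.
So M = m × MB = 2.1470 × 2.396 ≈ 5.1442 billion.

ƒ5.14 billion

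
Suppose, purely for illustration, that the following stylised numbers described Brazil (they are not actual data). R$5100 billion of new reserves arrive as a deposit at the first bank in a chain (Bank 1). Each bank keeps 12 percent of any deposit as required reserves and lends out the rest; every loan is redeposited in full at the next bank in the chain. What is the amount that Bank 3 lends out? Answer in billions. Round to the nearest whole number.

Each bank lends a fraction (1 − rr) = 0.8800 of the deposit it receives, so Bank 3 receives 5100·0.8800^2 and lends 5100·0.8800^3 = 3475.5072 billion.

R$3476 billion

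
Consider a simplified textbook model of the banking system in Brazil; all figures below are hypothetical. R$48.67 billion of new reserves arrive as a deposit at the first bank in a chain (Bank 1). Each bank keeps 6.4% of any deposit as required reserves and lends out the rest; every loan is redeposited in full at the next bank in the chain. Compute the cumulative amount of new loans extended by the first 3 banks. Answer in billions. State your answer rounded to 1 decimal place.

Bank i lends (1 − rr)^i of the original deposit: Bank 1 lends 48.67·0.9360 ≈ 45.5551, Bank 2 lends 48.67·0.9360² ≈ 42.6396, and so on.
Summing a geometric series: total = 48.67·[0.9360·(1 − 0.9360^3) / (1 − 0.9360)] ≈ 128.1054 billion.

R$128.1 billion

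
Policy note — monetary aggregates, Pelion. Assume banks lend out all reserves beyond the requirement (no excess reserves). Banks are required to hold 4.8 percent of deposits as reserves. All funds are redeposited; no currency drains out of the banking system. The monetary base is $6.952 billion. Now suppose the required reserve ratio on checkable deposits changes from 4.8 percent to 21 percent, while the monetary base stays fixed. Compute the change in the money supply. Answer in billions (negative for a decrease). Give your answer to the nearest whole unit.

-112 billion

Initially m₁ = 1 / (0.048) ≈ 20.8333, so M₁ = 20.8333 × 6.952 ≈ 144.8331 billion.
After the change m₂ = 1 / (0.21) ≈ 4.7619, so M₂ = 4.7619 × 6.952 ≈ 33.1047 billion.
ΔM = M₂ − M₁ = 33.1047 − 144.8331 = -111.7284 billion.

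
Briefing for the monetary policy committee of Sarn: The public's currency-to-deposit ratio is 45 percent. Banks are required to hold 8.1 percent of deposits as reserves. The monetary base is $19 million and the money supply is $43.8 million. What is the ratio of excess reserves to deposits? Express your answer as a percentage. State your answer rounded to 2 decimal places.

Using m = M/MB = 43.8/19 ≈ 2.305263. Since m = (1 + c)/(c + rr + e), the denominator satisfies c + rr + e = (1 + c)/m = (1 + 0.45) / 2.305263 ≈ 0.628995.
With c = 0.45 and rr = 0.081, the ratio of excess reserves to deposits is 0.628995 − 0.45 − 0.081 = 0.097995.

9.80%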